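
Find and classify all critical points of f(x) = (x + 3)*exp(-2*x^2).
f'(x) = (-4*x*(x + 3) + 1)*exp(-2*x^2)

Solve f'(x) = 0:
  f'(x) = (-4*x^2 - 12*x + 1)·exp(-2*x^2) and exp(-2*x^2) > 0 for every x, so f'(x) = 0 ⇔ -4*x^2 - 12*x + 1 = 0.
  4*x^2 + 12*x - 1 = 0 has no rational roots; quadratic formula: x = (-12 ± √160)/8.
  ⇒ x = -sqrt(10)/2 - 3/2 ≈ -3.0811, -3/2 + sqrt(10)/2 ≈ 0.0811

f''(x) = 4*(4*x^2*(x + 3) - 3*x - 3)*exp(-2*x^2)
Second-derivative test at each critical point:
  f''(-3.0811) = 7.181e-08 > 0 → local minimum
  f''(0.0811) = -12.4837 < 0 → local maximum

Critical points: x = -sqrt(10)/2 - 3/2 ≈ -3.0811 (local minimum); x = -3/2 + sqrt(10)/2 ≈ 0.0811 (local maximum)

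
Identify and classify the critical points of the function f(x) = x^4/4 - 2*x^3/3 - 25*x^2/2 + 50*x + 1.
f'(x) = x^3 - 2*x^2 - 25*x + 50

Solve f'(x) = 0:
  Factor: x^3 - 2*x^2 - 25*x + 50 = (x - 5)*(x - 2)*(x + 5) = 0.
  ⇒ x = -5, 2, 5

f''(x) = 3*x^2 - 4*x - 25
Second-derivative test at each critical point:
  f''(-5) = 70 > 0 → local minimum
  f''(2) = -21 < 0 → local maximum
  f''(5) = 30 > 0 → local minimum

Critical points: x = -5 (local minimum); x = 2 (local maximum); x = 5 (local minimum)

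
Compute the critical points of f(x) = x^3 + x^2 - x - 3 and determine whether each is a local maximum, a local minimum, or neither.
f'(x) = 3*x^2 + 2*x - 1

Solve f'(x) = 0:
  Factor: 3*x^2 + 2*x - 1 = (x + 1)*(3*x - 1) = 0.
  ⇒ x = -1, 1/3

f''(x) = 6*x + 2
Second-derivative test at each critical point:
  f''(-1) = -4 < 0 → local maximum
  f''(1/3) = 4 > 0 → local minimum

Critical points: x = -1 (local maximum); x = 1/3 (local minimum)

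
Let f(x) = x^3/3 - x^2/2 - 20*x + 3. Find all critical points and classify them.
f'(x) = x^2 - x - 20

Solve f'(x) = 0:
  Factor: x^2 - x - 20 = (x - 5)*(x + 4) = 0.
  ⇒ x = -4, 5

f''(x) = 2*x - 1
Second-derivative test at each critical point:
  f''(-4) = -9 < 0 → local maximum
  f''(5) = 9 > 0 → local minimum

Critical points: x = -4 (local maximum); x = 5 (local minimum)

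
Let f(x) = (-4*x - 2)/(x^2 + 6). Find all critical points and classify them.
f'(x) = 4*(x^2 + x - 6)/(x^4 + 12*x^2 + 36)

Solve f'(x) = 0:
  f'(x) = 4*(x - 2)*(x + 3)/(x^2 + 6)^2; the denominator is positive wherever f is defined, so f'(x) = 0 ⇔ 4*x^2 + 4*x - 24 = 0.
  Factor: 4*x^2 + 4*x - 24 = 4*(x - 2)*(x + 3) = 0.
  ⇒ x = -3, 2

f''(x) = 4*(-4*x^2*(2*x + 1) + (6*x + 1)*(x^2 + 6))/(x^2 + 6)^3
Second-derivative test at each critical point:
  f''(-3) = -4/45 < 0 → local maximum
  f''(2) = 1/5 > 0 → local minimum

Critical points: x = -3 (local maximum); x = 2 (local minimum)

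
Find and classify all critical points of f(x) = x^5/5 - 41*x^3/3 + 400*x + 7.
f'(x) = x^4 - 41*x^2 + 400

Solve f'(x) = 0:
  Factor: x^4 - 41*x^2 + 400 = (x - 5)*(x - 4)*(x + 4)*(x + 5) = 0.
  ⇒ x = -5, -4, 4, 5

f''(x) = 4*x^3 - 82*x
Second-derivative test at each critical point:
  f''(-5) = -90 < 0 → local maximum
  f''(-4) = 72 > 0 → local minimum
  f''(4) = -72 < 0 → local maximum
  f''(5) = 90 > 0 → local minimum

Critical points: x = -5 (local maximum); x = -4 (local minimum); x = 4 (local maximum); x = 5 (local minimum)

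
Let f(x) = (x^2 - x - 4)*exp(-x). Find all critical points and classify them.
f'(x) = (-x^2 + 3*x + 3)*exp(-x)

Solve f'(x) = 0:
  f'(x) = (-x^2 + 3*x + 3)·exp(-x) and exp(-x) > 0 for every x, so f'(x) = 0 ⇔ -x^2 + 3*x + 3 = 0.
  x^2 - 3*x - 3 = 0 has no rational roots; quadratic formula: x = (3 ± √21)/2.
  ⇒ x = 3/2 - sqrt(21)/2 ≈ -0.7913, 3/2 + sqrt(21)/2 ≈ 3.7913

f''(x) = x*(x - 5)*exp(-x)
Second-derivative test at each critical point:
  f''(-0.7913) = 10.1102 > 0 → local minimum
  f''(3.7913) = -0.1034 < 0 → local maximum

Critical points: x = 3/2 - sqrt(21)/2 ≈ -0.7913 (local minimum); x = 3/2 + sqrt(21)/2 ≈ 3.7913 (local maximum)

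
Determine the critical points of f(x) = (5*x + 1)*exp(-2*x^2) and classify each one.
f'(x) = (-4*x*(5*x + 1) + 5)*exp(-2*x^2)

Solve f'(x) = 0:
  f'(x) = (-20*x^2 - 4*x + 5)·exp(-2*x^2) and exp(-2*x^2) > 0 for every x, so f'(x) = 0 ⇔ -20*x^2 - 4*x + 5 = 0.
  20*x^2 + 4*x - 5 = 0 has no rational roots; quadratic formula: x = (-4 ± √416)/40.
  ⇒ x = -sqrt(26)/10 - 1/10 ≈ -0.6099, -1/10 + sqrt(26)/10 ≈ 0.4099

f''(x) = 4*(4*x^2*(5*x + 1) - 15*x - 1)*exp(-2*x^2)
Second-derivative test at each critical point:
  f''(-0.6099) = 9.6928 > 0 → local minimum
  f''(0.4099) = -14.5749 < 0 → local maximum

Critical points: x = -sqrt(26)/10 - 1/10 ≈ -0.6099 (local minimum); x = -1/10 + sqrt(26)/10 ≈ 0.4099 (local maximum)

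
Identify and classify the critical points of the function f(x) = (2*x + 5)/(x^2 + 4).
f'(x) = 2*(-x^2 - 5*x + 4)/(x^4 + 8*x^2 + 16)

Solve f'(x) = 0:
  f'(x) = -2*(x^2 + 5*x - 4)/(x^2 + 4)^2; the denominator is positive wherever f is defined, so f'(x) = 0 ⇔ -2*x^2 - 10*x + 8 = 0.
  Factor: -2*x^2 - 10*x + 8 = -2*(x^2 + 5*x - 4); x^2 + 5*x - 4 = 0 has no rational roots; quadratic formula: x = (-5 ± √41)/2.
  ⇒ x = -sqrt(41)/2 - 5/2 ≈ -5.7016, -5/2 + sqrt(41)/2 ≈ 0.7016

f''(x) = 2*(4*x^2*(2*x + 5) - (6*x + 5)*(x^2 + 4))/(x^2 + 4)^3
Second-derivative test at each critical point:
  f''(-5.7016) = 0.0096 > 0 → local minimum
  f''(0.7016) = -0.6346 < 0 → local maximum

Critical points: x = -sqrt(41)/2 - 5/2 ≈ -5.7016 (local minimum); x = -5/2 + sqrt(41)/2 ≈ 0.7016 (local maximum)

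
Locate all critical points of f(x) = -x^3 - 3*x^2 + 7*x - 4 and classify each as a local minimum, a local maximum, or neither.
f'(x) = -3*x^2 - 6*x + 7

Solve f'(x) = 0:
  3*x^2 + 6*x - 7 = 0 has no rational roots; quadratic formula: x = (-6 ± √120)/6.
  ⇒ x = -sqrt(30)/3 - 1 ≈ -2.8257, -1 + sqrt(30)/3 ≈ 0.8257

f''(x) = -6*x - 6
Second-derivative test at each critical point:
  f''(-2.8257) = 10.9545 > 0 → local minimum
  f''(0.8257) = -10.9545 < 0 → local maximum

Critical points: x = -sqrt(30)/3 - 1 ≈ -2.8257 (local minimum); x = -1 + sqrt(30)/3 ≈ 0.8257 (local maximum)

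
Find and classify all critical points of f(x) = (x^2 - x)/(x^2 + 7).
f'(x) = (x^2 + 14*x - 7)/(x^4 + 14*x^2 + 49)

Solve f'(x) = 0:
  f'(x) = (x^2 + 14*x - 7)/(x^2 + 7)^2; the denominator is positive wherever f is defined, so f'(x) = 0 ⇔ x^2 + 14*x - 7 = 0.
  x^2 + 14*x - 7 = 0 has no rational roots; quadratic formula: x = (-14 ± √224)/2.
  ⇒ x = -2*sqrt(14) - 7 ≈ -14.4833, -7 + 2*sqrt(14) ≈ 0.4833

f''(x) = 2*(-x^3 - 21*x^2 + 21*x + 49)/(x^6 + 21*x^4 + 147*x^2 + 343)
Second-derivative test at each critical point:
  f''(-14.4833) = -3.185e-04 < 0 → local maximum
  f''(0.4833) = 0.2860 > 0 → local minimum

Critical points: x = -2*sqrt(14) - 7 ≈ -14.4833 (local maximum); x = -7 + 2*sqrt(14) ≈ 0.4833 (local minimum)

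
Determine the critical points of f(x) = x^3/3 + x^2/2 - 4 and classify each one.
f'(x) = x*(x + 1)

Solve f'(x) = 0:
  Factor: x^2 + x = x*(x + 1) = 0.
  ⇒ x = -1, 0

f''(x) = 2*x + 1
Second-derivative test at each critical point:
  f''(-1) = -1 < 0 → local maximum
  f''(0) = 1 > 0 → local minimum

Critical points: x = -1 (local maximum); x = 0 (local minimum)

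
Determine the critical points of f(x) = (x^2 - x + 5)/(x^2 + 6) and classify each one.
f'(x) = (x^2 + 2*x - 6)/(x^4 + 12*x^2 + 36)

Solve f'(x) = 0:
  f'(x) = (x^2 + 2*x - 6)/(x^2 + 6)^2; the denominator is positive wherever f is defined, so f'(x) = 0 ⇔ x^2 + 2*x - 6 = 0.
  x^2 + 2*x - 6 = 0 has no rational roots; quadratic formula: x = (-2 ± √28)/2.
  ⇒ x = -sqrt(7) - 1 ≈ -3.6458, -1 + sqrt(7) ≈ 1.6458

f''(x) = 2*(-x^3 - 3*x^2 + 18*x + 6)/(x^6 + 18*x^4 + 108*x^2 + 216)
Second-derivative test at each critical point:
  f''(-3.6458) = -0.0142 < 0 → local maximum
  f''(1.6458) = 0.0698 > 0 → local minimum

Critical points: x = -sqrt(7) - 1 ≈ -3.6458 (local maximum); x = -1 + sqrt(7) ≈ 1.6458 (local minimum)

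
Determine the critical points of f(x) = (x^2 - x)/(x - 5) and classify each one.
f'(x) = (x^2 - 10*x + 5)/(x^2 - 10*x + 25)

Solve f'(x) = 0:
  f'(x) = (x^2 - 10*x + 5)/(x - 5)^2; the denominator is positive wherever f is defined, so f'(x) = 0 ⇔ x^2 - 10*x + 5 = 0.
  x^2 - 10*x + 5 = 0 has no rational roots; quadratic formula: x = (10 ± √80)/2.
  ⇒ x = 5 - 2*sqrt(5) ≈ 0.5279, 2*sqrt(5) + 5 ≈ 9.4721

f''(x) = 40/(x^3 - 15*x^2 + 75*x - 125)
Second-derivative test at each critical point:
  f''(0.5279) = -0.4472 < 0 → local maximum
  f''(9.4721) = 0.4472 > 0 → local minimum

Critical points: x = 5 - 2*sqrt(5) ≈ 0.5279 (local maximum); x = 2*sqrt(5) + 5 ≈ 9.4721 (local minimum)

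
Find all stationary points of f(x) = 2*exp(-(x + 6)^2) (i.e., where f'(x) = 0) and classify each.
f'(x) = 4*(-x - 6)*exp(-(x + 6)^2)

Solve f'(x) = 0:
  f'(x) = (-4*x - 24)·exp(-(x + 6)^2) and exp(-(x + 6)^2) > 0 for every x, so f'(x) = 0 ⇔ -4*x - 24 = 0.
  Factor: -4*x - 24 = -4*(x + 6) = 0.
  ⇒ x = -6

f''(x) = 4*(2*(x + 6)^2 - 1)*exp(-(x + 6)^2)
Second-derivative test at each critical point:
  f''(-6) = -4 < 0 → local maximum

Critical points: x = -6 (local maximum)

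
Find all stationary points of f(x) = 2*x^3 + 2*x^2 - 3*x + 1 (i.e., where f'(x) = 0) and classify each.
f'(x) = 6*x^2 + 4*x - 3

Solve f'(x) = 0:
  6*x^2 + 4*x - 3 = 0 has no rational roots; quadratic formula: x = (-4 ± √88)/12.
  ⇒ x = -sqrt(22)/6 - 1/3 ≈ -1.1151, -1/3 + sqrt(22)/6 ≈ 0.4484

f''(x) = 12*x + 4
Second-derivative test at each critical point:
  f''(-1.1151) = -9.3808 < 0 → local maximum
  f''(0.4484) = 9.3808 > 0 → local minimum

Critical points: x = -sqrt(22)/6 - 1/3 ≈ -1.1151 (local maximum); x = -1/3 + sqrt(22)/6 ≈ 0.4484 (local minimum)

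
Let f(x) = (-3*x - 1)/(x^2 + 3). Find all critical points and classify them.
f'(x) = (3*x^2 + 2*x - 9)/(x^4 + 6*x^2 + 9)

Solve f'(x) = 0:
  f'(x) = (3*x^2 + 2*x - 9)/(x^2 + 3)^2; the denominator is positive wherever f is defined, so f'(x) = 0 ⇔ 3*x^2 + 2*x - 9 = 0.
  3*x^2 + 2*x - 9 = 0 has no rational roots; quadratic formula: x = (-2 ± √112)/6.
  ⇒ x = -2*sqrt(7)/3 - 1/3 ≈ -2.0972, -1/3 + 2*sqrt(7)/3 ≈ 1.4305

f''(x) = 2*(-4*x^2*(3*x + 1) + (9*x + 1)*(x^2 + 3))/(x^2 + 3)^3
Second-derivative test at each critical point:
  f''(-2.0972) = -0.1934 < 0 → local maximum
  f''(1.4305) = 0.4156 > 0 → local minimum

Critical points: x = -2*sqrt(7)/3 - 1/3 ≈ -2.0972 (local maximum); x = -1/3 + 2*sqrt(7)/3 ≈ 1.4305 (local minimum)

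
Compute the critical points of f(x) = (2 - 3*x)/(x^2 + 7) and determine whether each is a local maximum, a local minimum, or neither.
f'(x) = (3*x^2 - 4*x - 21)/(x^4 + 14*x^2 + 49)

Solve f'(x) = 0:
  f'(x) = (3*x^2 - 4*x - 21)/(x^2 + 7)^2; the denominator is positive wherever f is defined, so f'(x) = 0 ⇔ 3*x^2 - 4*x - 21 = 0.
  3*x^2 - 4*x - 21 = 0 has no rational roots; quadratic formula: x = (4 ± √268)/6.
  ⇒ x = 2/3 - sqrt(67)/3 ≈ -2.0618, 2/3 + sqrt(67)/3 ≈ 3.3951

f''(x) = 2*(4*x^2*(2 - 3*x) + (9*x - 2)*(x^2 + 7))/(x^2 + 7)^3
Second-derivative test at each critical point:
  f''(-2.0618) = -0.1293 < 0 → local maximum
  f''(3.3951) = 0.0477 > 0 → local minimum

Critical points: x = 2/3 - sqrt(67)/3 ≈ -2.0618 (local maximum); x = 2/3 + sqrt(67)/3 ≈ 3.3951 (local minimum)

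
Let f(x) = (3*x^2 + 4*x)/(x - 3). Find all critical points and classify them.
f'(x) = 3*(x^2 - 6*x - 4)/(x^2 - 6*x + 9)

Solve f'(x) = 0:
  f'(x) = 3*(x^2 - 6*x - 4)/(x - 3)^2; the denominator is positive wherever f is defined, so f'(x) = 0 ⇔ 3*x^2 - 18*x - 12 = 0.
  Factor: 3*x^2 - 18*x - 12 = 3*(x^2 - 6*x - 4); x^2 - 6*x - 4 = 0 has no rational roots; quadratic formula: x = (6 ± √52)/2.
  ⇒ x = 3 - sqrt(13) ≈ -0.6056, 3 + sqrt(13) ≈ 6.6056

f''(x) = 78/(x^3 - 9*x^2 + 27*x - 27)
Second-derivative test at each critical point:
  f''(-0.6056) = -1.6641 < 0 → local maximum
  f''(6.6056) = 1.6641 > 0 → local minimum

Critical points: x = 3 - sqrt(13) ≈ -0.6056 (local maximum); x = 3 + sqrt(13) ≈ 6.6056 (local minimum)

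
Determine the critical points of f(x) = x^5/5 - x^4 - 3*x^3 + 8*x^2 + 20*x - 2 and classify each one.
f'(x) = x^4 - 4*x^3 - 9*x^2 + 16*x + 20

Solve f'(x) = 0:
  Factor: x^4 - 4*x^3 - 9*x^2 + 16*x + 20 = (x - 5)*(x - 2)*(x + 1)*(x + 2) = 0.
  ⇒ x = -2, -1, 2, 5

f''(x) = 4*x^3 - 12*x^2 - 18*x + 16
Second-derivative test at each critical point:
  f''(-2) = -28 < 0 → local maximum
  f''(-1) = 18 > 0 → local minimum
  f''(2) = -36 < 0 → local maximum
  f''(5) = 126 > 0 → local minimum

Critical points: x = -2 (local maximum); x = -1 (local minimum); x = 2 (local maximum); x = 5 (local minimum)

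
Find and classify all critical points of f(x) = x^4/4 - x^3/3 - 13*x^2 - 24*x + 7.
f'(x) = x^3 - x^2 - 26*x - 24

Solve f'(x) = 0:
  Factor: x^3 - x^2 - 26*x - 24 = (x - 6)*(x + 1)*(x + 4) = 0.
  ⇒ x = -4, -1, 6

f''(x) = 3*x^2 - 2*x - 26
Second-derivative test at each critical point:
  f''(-4) = 30 > 0 → local minimum
  f''(-1) = -21 < 0 → local maximum
  f''(6) = 70 > 0 → local minimum

Critical points: x = -4 (local minimum); x = -1 (local maximum); x = 6 (local minimum)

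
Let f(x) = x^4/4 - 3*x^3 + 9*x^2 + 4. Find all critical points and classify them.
f'(x) = x*(x^2 - 9*x + 18)

Solve f'(x) = 0:
  Factor: x^3 - 9*x^2 + 18*x = x*(x - 6)*(x - 3) = 0.
  ⇒ x = 0, 3, 6

f''(x) = 3*x^2 - 18*x + 18
Second-derivative test at each critical point:
  f''(0) = 18 > 0 → local minimum
  f''(3) = -9 < 0 → local maximum
  f''(6) = 18 > 0 → local minimum

Critical points: x = 0 (local minimum); x = 3 (local maximum); x = 6 (local minimum)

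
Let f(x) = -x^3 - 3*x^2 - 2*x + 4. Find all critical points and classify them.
f'(x) = -3*x^2 - 6*x - 2

Solve f'(x) = 0:
  3*x^2 + 6*x + 2 = 0 has no rational roots; quadratic formula: x = (-6 ± √12)/6.
  ⇒ x = -1 - sqrt(3)/3 ≈ -1.5774, -1 + sqrt(3)/3 ≈ -0.4226

f''(x) = -6*x - 6
Second-derivative test at each critical point:
  f''(-1.5774) = 3.4641 > 0 → local minimum
  f''(-0.4226) = -3.4641 < 0 → local maximum

Critical points: x = -1 - sqrt(3)/3 ≈ -1.5774 (local minimum); x = -1 + sqrt(3)/3 ≈ -0.4226 (local maximum)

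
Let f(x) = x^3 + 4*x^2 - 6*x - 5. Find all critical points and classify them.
f'(x) = 3*x^2 + 8*x - 6

Solve f'(x) = 0:
  3*x^2 + 8*x - 6 = 0 has no rational roots; quadratic formula: x = (-8 ± √136)/6.
  ⇒ x = -sqrt(34)/3 - 4/3 ≈ -3.2770, -4/3 + sqrt(34)/3 ≈ 0.6103

f''(x) = 6*x + 8
Second-derivative test at each critical point:
  f''(-3.2770) = -11.6619 < 0 → local maximum
  f''(0.6103) = 11.6619 > 0 → local minimum

Critical points: x = -sqrt(34)/3 - 4/3 ≈ -3.2770 (local maximum); x = -4/3 + sqrt(34)/3 ≈ 0.6103 (local minimum)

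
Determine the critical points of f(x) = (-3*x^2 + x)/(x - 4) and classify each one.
f'(x) = (-3*x^2 + 24*x - 4)/(x^2 - 8*x + 16)

Solve f'(x) = 0:
  f'(x) = -(3*x^2 - 24*x + 4)/(x - 4)^2; the denominator is positive wherever f is defined, so f'(x) = 0 ⇔ -3*x^2 + 24*x - 4 = 0.
  3*x^2 - 24*x + 4 = 0 has no rational roots; quadratic formula: x = (24 ± √528)/6.
  ⇒ x = 4 - 2*sqrt(33)/3 ≈ 0.1703, 2*sqrt(33)/3 + 4 ≈ 7.8297

f''(x) = -88/(x^3 - 12*x^2 + 48*x - 64)
Second-derivative test at each critical point:
  f''(0.1703) = 1.5667 > 0 → local minimum
  f''(7.8297) = -1.5667 < 0 → local maximum

Critical points: x = 4 - 2*sqrt(33)/3 ≈ 0.1703 (local minimum); x = 2*sqrt(33)/3 + 4 ≈ 7.8297 (local maximum)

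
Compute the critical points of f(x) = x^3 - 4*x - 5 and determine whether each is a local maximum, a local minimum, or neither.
f'(x) = 3*x^2 - 4

Solve f'(x) = 0:
  3*x^2 - 4 = 0 has no rational roots; quadratic formula: x = (0 ± √48)/6.
  ⇒ x = -2*sqrt(3)/3 ≈ -1.1547, 2*sqrt(3)/3 ≈ 1.1547

f''(x) = 6*x
Second-derivative test at each critical point:
  f''(-1.1547) = -6.9282 < 0 → local maximum
  f''(1.1547) = 6.9282 > 0 → local minimum

Critical points: x = -2*sqrt(3)/3 ≈ -1.1547 (local maximum); x = 2*sqrt(3)/3 ≈ 1.1547 (local minimum)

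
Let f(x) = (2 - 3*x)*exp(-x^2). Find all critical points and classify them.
f'(x) = (2*x*(3*x - 2) - 3)*exp(-x^2)

Solve f'(x) = 0:
  f'(x) = (6*x^2 - 4*x - 3)·exp(-x^2) and exp(-x^2) > 0 for every x, so f'(x) = 0 ⇔ 6*x^2 - 4*x - 3 = 0.
  6*x^2 - 4*x - 3 = 0 has no rational roots; quadratic formula: x = (4 ± √88)/12.
  ⇒ x = 1/3 - sqrt(22)/6 ≈ -0.4484, 1/3 + sqrt(22)/6 ≈ 1.1151

f''(x) = 2*(2*x^2*(2 - 3*x) + 9*x - 2)*exp(-x^2)
Second-derivative test at each critical point:
  f''(-0.4484) = -7.6722 < 0 → local maximum
  f''(1.1151) = 2.7055 > 0 → local minimum

Critical points: x = 1/3 - sqrt(22)/6 ≈ -0.4484 (local maximum); x = 1/3 + sqrt(22)/6 ≈ 1.1151 (local minimum)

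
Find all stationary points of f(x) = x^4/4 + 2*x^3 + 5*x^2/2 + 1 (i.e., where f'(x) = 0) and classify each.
f'(x) = x*(x^2 + 6*x + 5)

Solve f'(x) = 0:
  Factor: x^3 + 6*x^2 + 5*x = x*(x + 1)*(x + 5) = 0.
  ⇒ x = -5, -1, 0

f''(x) = 3*x^2 + 12*x + 5
Second-derivative test at each critical point:
  f''(-5) = 20 > 0 → local minimum
  f''(-1) = -4 < 0 → local maximum
  f''(0) = 5 > 0 → local minimum

Critical points: x = -5 (local minimum); x = -1 (local maximum); x = 0 (local minimum)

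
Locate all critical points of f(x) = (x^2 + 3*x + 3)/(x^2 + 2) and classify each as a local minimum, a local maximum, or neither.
f'(x) = (-3*x^2 - 2*x + 6)/(x^4 + 4*x^2 + 4)

Solve f'(x) = 0:
  f'(x) = -(3*x^2 + 2*x - 6)/(x^2 + 2)^2; the denominator is positive wherever f is defined, so f'(x) = 0 ⇔ -3*x^2 - 2*x + 6 = 0.
  3*x^2 + 2*x - 6 = 0 has no rational roots; quadratic formula: x = (-2 ± √76)/6.
  ⇒ x = -sqrt(19)/3 - 1/3 ≈ -1.7863, -1/3 + sqrt(19)/3 ≈ 1.1196

f''(x) = 2*(3*x^3 + 3*x^2 - 18*x - 2)/(x^6 + 6*x^4 + 12*x^2 + 8)
Second-derivative test at each critical point:
  f''(-1.7863) = 0.3235 > 0 → local minimum
  f''(1.1196) = -0.8235 < 0 → local maximum

Critical points: x = -sqrt(19)/3 - 1/3 ≈ -1.7863 (local minimum); x = -1/3 + sqrt(19)/3 ≈ 1.1196 (local maximum)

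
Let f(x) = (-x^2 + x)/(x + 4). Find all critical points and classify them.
f'(x) = (-x^2 - 8*x + 4)/(x^2 + 8*x + 16)

Solve f'(x) = 0:
  f'(x) = -(x^2 + 8*x - 4)/(x + 4)^2; the denominator is positive wherever f is defined, so f'(x) = 0 ⇔ -x^2 - 8*x + 4 = 0.
  x^2 + 8*x - 4 = 0 has no rational roots; quadratic formula: x = (-8 ± √80)/2.
  ⇒ x = -2*sqrt(5) - 4 ≈ -8.4721, -4 + 2*sqrt(5) ≈ 0.4721

f''(x) = -40/(x^3 + 12*x^2 + 48*x + 64)
Second-derivative test at each critical point:
  f''(-8.4721) = 0.4472 > 0 → local minimum
  f''(0.4721) = -0.4472 < 0 → local maximum

Critical points: x = -2*sqrt(5) - 4 ≈ -8.4721 (local minimum); x = -4 + 2*sqrt(5) ≈ 0.4721 (local maximum)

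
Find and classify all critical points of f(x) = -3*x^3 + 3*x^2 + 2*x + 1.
f'(x) = -9*x^2 + 6*x + 2

Solve f'(x) = 0:
  9*x^2 - 6*x - 2 = 0 has no rational roots; quadratic formula: x = (6 ± √108)/18.
  ⇒ x = 1/3 - sqrt(3)/3 ≈ -0.2440, 1/3 + sqrt(3)/3 ≈ 0.9107

f''(x) = 6 - 18*x
Second-derivative test at each critical point:
  f''(-0.2440) = 10.3923 > 0 → local minimum
  f''(0.9107) = -10.3923 < 0 → local maximum

Critical points: x = 1/3 - sqrt(3)/3 ≈ -0.2440 (local minimum); x = 1/3 + sqrt(3)/3 ≈ 0.9107 (local maximum)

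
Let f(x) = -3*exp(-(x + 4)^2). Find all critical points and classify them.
f'(x) = 6*(x + 4)*exp(-(x + 4)^2)

Solve f'(x) = 0:
  f'(x) = (6*x + 24)·exp(-(x + 4)^2) and exp(-(x + 4)^2) > 0 for every x, so f'(x) = 0 ⇔ 6*x + 24 = 0.
  Factor: 6*x + 24 = 6*(x + 4) = 0.
  ⇒ x = -4

f''(x) = 6*(1 - 2*(x + 4)^2)*exp(-(x + 4)^2)
Second-derivative test at each critical point:
  f''(-4) = 6 > 0 → local minimum

Critical points: x = -4 (local minimum)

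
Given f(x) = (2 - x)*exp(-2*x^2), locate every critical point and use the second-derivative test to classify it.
f'(x) = (4*x*(x - 2) - 1)*exp(-2*x^2)

Solve f'(x) = 0:
  f'(x) = (4*x^2 - 8*x - 1)·exp(-2*x^2) and exp(-2*x^2) > 0 for every x, so f'(x) = 0 ⇔ 4*x^2 - 8*x - 1 = 0.
  4*x^2 - 8*x - 1 = 0 has no rational roots; quadratic formula: x = (8 ± √80)/8.
  ⇒ x = 1 - sqrt(5)/2 ≈ -0.1180, 1 + sqrt(5)/2 ≈ 2.1180

f''(x) = 4*(4*x^2*(2 - x) + 3*x - 2)*exp(-2*x^2)
Second-derivative test at each critical point:
  f''(-0.1180) = -8.6985 < 0 → local maximum
  f''(2.1180) = 0.0011 > 0 → local minimum

Critical points: x = 1 - sqrt(5)/2 ≈ -0.1180 (local maximum); x = 1 + sqrt(5)/2 ≈ 2.1180 (local minimum)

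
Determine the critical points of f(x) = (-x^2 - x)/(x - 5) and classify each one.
f'(x) = (-x^2 + 10*x + 5)/(x^2 - 10*x + 25)

Solve f'(x) = 0:
  f'(x) = -(x^2 - 10*x - 5)/(x - 5)^2; the denominator is positive wherever f is defined, so f'(x) = 0 ⇔ -x^2 + 10*x + 5 = 0.
  x^2 - 10*x - 5 = 0 has no rational roots; quadratic formula: x = (10 ± √120)/2.
  ⇒ x = 5 - sqrt(30) ≈ -0.4772, 5 + sqrt(30) ≈ 10.4772

f''(x) = -60/(x^3 - 15*x^2 + 75*x - 125)
Second-derivative test at each critical point:
  f''(-0.4772) = 0.3651 > 0 → local minimum
  f''(10.4772) = -0.3651 < 0 → local maximum

Critical points: x = 5 - sqrt(30) ≈ -0.4772 (local minimum); x = 5 + sqrt(30) ≈ 10.4772 (local maximum)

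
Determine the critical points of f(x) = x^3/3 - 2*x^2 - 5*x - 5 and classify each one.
f'(x) = x^2 - 4*x - 5

Solve f'(x) = 0:
  Factor: x^2 - 4*x - 5 = (x - 5)*(x + 1) = 0.
  ⇒ x = -1, 5

f''(x) = 2*x - 4
Second-derivative test at each critical point:
  f''(-1) = -6 < 0 → local maximum
  f''(5) = 6 > 0 → local minimum

Critical points: x = -1 (local maximum); x = 5 (local minimum)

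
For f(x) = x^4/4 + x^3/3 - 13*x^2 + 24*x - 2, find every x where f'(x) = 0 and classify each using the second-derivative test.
f'(x) = x^3 + x^2 - 26*x + 24

Solve f'(x) = 0:
  Factor: x^3 + x^2 - 26*x + 24 = (x - 4)*(x - 1)*(x + 6) = 0.
  ⇒ x = -6, 1, 4

f''(x) = 3*x^2 + 2*x - 26
Second-derivative test at each critical point:
  f''(-6) = 70 > 0 → local minimum
  f''(1) = -21 < 0 → local maximum
  f''(4) = 30 > 0 → local minimum

Critical points: x = -6 (local minimum); x = 1 (local maximum); x = 4 (local minimum)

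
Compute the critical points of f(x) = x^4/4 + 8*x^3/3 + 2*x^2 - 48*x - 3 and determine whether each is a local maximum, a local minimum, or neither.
f'(x) = x^3 + 8*x^2 + 4*x - 48

Solve f'(x) = 0:
  Factor: x^3 + 8*x^2 + 4*x - 48 = (x - 2)*(x + 4)*(x + 6) = 0.
  ⇒ x = -6, -4, 2

f''(x) = 3*x^2 + 16*x + 4
Second-derivative test at each critical point:
  f''(-6) = 16 > 0 → local minimum
  f''(-4) = -12 < 0 → local maximum
  f''(2) = 48 > 0 → local minimum

Critical points: x = -6 (local minimum); x = -4 (local maximum); x = 2 (local minimum)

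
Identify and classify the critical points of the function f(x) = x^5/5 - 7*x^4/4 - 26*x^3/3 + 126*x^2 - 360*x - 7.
f'(x) = x^4 - 7*x^3 - 26*x^2 + 252*x - 360

Solve f'(x) = 0:
  Factor: x^4 - 7*x^3 - 26*x^2 + 252*x - 360 = (x - 6)*(x - 5)*(x - 2)*(x + 6) = 0.
  ⇒ x = -6, 2, 5, 6

f''(x) = 4*x^3 - 21*x^2 - 52*x + 252
Second-derivative test at each critical point:
  f''(-6) = -1056 < 0 → local maximum
  f''(2) = 96 > 0 → local minimum
  f''(5) = -33 < 0 → local maximum
  f''(6) = 48 > 0 → local minimum

Critical points: x = -6 (local maximum); x = 2 (local minimum); x = 5 (local maximum); x = 6 (local minimum)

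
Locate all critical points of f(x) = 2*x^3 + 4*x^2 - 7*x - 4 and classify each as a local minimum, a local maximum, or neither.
f'(x) = 6*x^2 + 8*x - 7

Solve f'(x) = 0:
  6*x^2 + 8*x - 7 = 0 has no rational roots; quadratic formula: x = (-8 ± √232)/12.
  ⇒ x = -sqrt(58)/6 - 2/3 ≈ -1.9360, -2/3 + sqrt(58)/6 ≈ 0.6026

f''(x) = 12*x + 8
Second-derivative test at each critical point:
  f''(-1.9360) = -15.2315 < 0 → local maximum
  f''(0.6026) = 15.2315 > 0 → local minimum

Critical points: x = -sqrt(58)/6 - 2/3 ≈ -1.9360 (local maximum); x = -2/3 + sqrt(58)/6 ≈ 0.6026 (local minimum)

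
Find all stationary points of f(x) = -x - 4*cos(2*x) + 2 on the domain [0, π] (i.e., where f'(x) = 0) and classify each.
f'(x) = 8*sin(2*x) - 1

Solve f'(x) = 0 on [0, π]:
  f'(x) = 0 ⇔ sin(2*x) = 1/8, i.e. 2*x = arcsin(1/8) + 2nπ or 2*x = π − arcsin(1/8) + 2nπ; keep the solutions lying in [0, π].
  ⇒ x = asin(1/8)/2 ≈ 0.0627, -asin(1/8)/2 + pi/2 ≈ 1.5081

f''(x) = 16*cos(2*x)
Second-derivative test at each critical point:
  f''(0.0627) = 15.8745 > 0 → local minimum
  f''(1.5081) = -15.8745 < 0 → local maximum

Critical points: x = asin(1/8)/2 ≈ 0.0627 (local minimum); x = -asin(1/8)/2 + pi/2 ≈ 1.5081 (local maximum)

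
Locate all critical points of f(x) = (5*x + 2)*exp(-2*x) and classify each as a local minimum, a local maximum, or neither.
f'(x) = (1 - 10*x)*exp(-2*x)

Solve f'(x) = 0:
  f'(x) = (1 - 10*x)·exp(-2*x) and exp(-2*x) > 0 for every x, so f'(x) = 0 ⇔ 1 - 10*x = 0.
  1 - 10*x = 0.
  ⇒ x = 1/10

f''(x) = 4*(5*x - 3)*exp(-2*x)
Second-derivative test at each critical point:
  f''(1/10) = -8.1873 < 0 → local maximum

Critical points: x = 1/10 (local maximum)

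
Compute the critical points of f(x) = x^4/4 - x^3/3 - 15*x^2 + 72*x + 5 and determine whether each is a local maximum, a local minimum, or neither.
f'(x) = x^3 - x^2 - 30*x + 72

Solve f'(x) = 0:
  Factor: x^3 - x^2 - 30*x + 72 = (x - 4)*(x - 3)*(x + 6) = 0.
  ⇒ x = -6, 3, 4

f''(x) = 3*x^2 - 2*x - 30
Second-derivative test at each critical point:
  f''(-6) = 90 > 0 → local minimum
  f''(3) = -9 < 0 → local maximum
  f''(4) = 10 > 0 → local minimum

Critical points: x = -6 (local minimum); x = 3 (local maximum); x = 4 (local minimum)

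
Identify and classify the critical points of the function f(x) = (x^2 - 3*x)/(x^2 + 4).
f'(x) = (3*x^2 + 8*x - 12)/(x^4 + 8*x^2 + 16)

Solve f'(x) = 0:
  f'(x) = (3*x^2 + 8*x - 12)/(x^2 + 4)^2; the denominator is positive wherever f is defined, so f'(x) = 0 ⇔ 3*x^2 + 8*x - 12 = 0.
  3*x^2 + 8*x - 12 = 0 has no rational roots; quadratic formula: x = (-8 ± √208)/6.
  ⇒ x = -2*sqrt(13)/3 - 4/3 ≈ -3.7370, -4/3 + 2*sqrt(13)/3 ≈ 1.0704

f''(x) = 2*(-3*x^3 - 12*x^2 + 36*x + 16)/(x^6 + 12*x^4 + 48*x^2 + 64)
Second-derivative test at each critical point:
  f''(-3.7370) = -0.0447 < 0 → local maximum
  f''(1.0704) = 0.5447 > 0 → local minimum

Critical points: x = -2*sqrt(13)/3 - 4/3 ≈ -3.7370 (local maximum); x = -4/3 + 2*sqrt(13)/3 ≈ 1.0704 (local minimum)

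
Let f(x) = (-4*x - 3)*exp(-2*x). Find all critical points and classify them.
f'(x) = 2*(4*x + 1)*exp(-2*x)

Solve f'(x) = 0:
  f'(x) = (8*x + 2)·exp(-2*x) and exp(-2*x) > 0 for every x, so f'(x) = 0 ⇔ 8*x + 2 = 0.
  Factor: 8*x + 2 = 2*(4*x + 1) = 0.
  ⇒ x = -1/4

f''(x) = 4*(1 - 4*x)*exp(-2*x)
Second-derivative test at each critical point:
  f''(-1/4) = 13.1898 > 0 → local minimum

Critical points: x = -1/4 (local minimum)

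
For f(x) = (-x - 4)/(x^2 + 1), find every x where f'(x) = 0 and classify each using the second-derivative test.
f'(x) = (-x^2 + 2*x*(x + 4) - 1)/(x^2 + 1)^2

Solve f'(x) = 0:
  f'(x) = (x^2 + 8*x - 1)/(x^2 + 1)^2; the denominator is positive wherever f is defined, so f'(x) = 0 ⇔ x^2 + 8*x - 1 = 0.
  x^2 + 8*x - 1 = 0 has no rational roots; quadratic formula: x = (-8 ± √68)/2.
  ⇒ x = -sqrt(17) - 4 ≈ -8.1231, -4 + sqrt(17) ≈ 0.1231

f''(x) = 2*(-4*x^2*(x + 4) + (3*x + 4)*(x^2 + 1))/(x^2 + 1)^3
Second-derivative test at each critical point:
  f''(-8.1231) = -0.0018 < 0 → local maximum
  f''(0.1231) = 8.0018 > 0 → local minimum

Critical points: x = -sqrt(17) - 4 ≈ -8.1231 (local maximum); x = -4 + sqrt(17) ≈ 0.1231 (local minimum)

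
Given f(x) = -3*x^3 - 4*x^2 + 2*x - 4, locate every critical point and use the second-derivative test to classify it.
f'(x) = -9*x^2 - 8*x + 2

Solve f'(x) = 0:
  9*x^2 + 8*x - 2 = 0 has no rational roots; quadratic formula: x = (-8 ± √136)/18.
  ⇒ x = -sqrt(34)/9 - 4/9 ≈ -1.0923, -4/9 + sqrt(34)/9 ≈ 0.2034

f''(x) = -18*x - 8
Second-derivative test at each critical point:
  f''(-1.0923) = 11.6619 > 0 → local minimum
  f''(0.2034) = -11.6619 < 0 → local maximum

Critical points: x = -sqrt(34)/9 - 4/9 ≈ -1.0923 (local minimum); x = -4/9 + sqrt(34)/9 ≈ 0.2034 (local maximum)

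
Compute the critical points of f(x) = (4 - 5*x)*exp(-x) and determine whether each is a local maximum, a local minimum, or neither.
f'(x) = (5*x - 9)*exp(-x)

Solve f'(x) = 0:
  f'(x) = (5*x - 9)·exp(-x) and exp(-x) > 0 for every x, so f'(x) = 0 ⇔ 5*x - 9 = 0.
  5*x - 9 = 0.
  ⇒ x = 9/5

f''(x) = (14 - 5*x)*exp(-x)
Second-derivative test at each critical point:
  f''(9/5) = 0.8265 > 0 → local minimum

Critical points: x = 9/5 (local minimum)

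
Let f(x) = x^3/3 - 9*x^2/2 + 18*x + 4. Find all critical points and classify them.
f'(x) = x^2 - 9*x + 18

Solve f'(x) = 0:
  Factor: x^2 - 9*x + 18 = (x - 6)*(x - 3) = 0.
  ⇒ x = 3, 6

f''(x) = 2*x - 9
Second-derivative test at each critical point:
  f''(3) = -3 < 0 → local maximum
  f''(6) = 3 > 0 → local minimum

Critical points: x = 3 (local maximum); x = 6 (local minimum)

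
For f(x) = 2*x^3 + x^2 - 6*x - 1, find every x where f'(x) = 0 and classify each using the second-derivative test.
f'(x) = 6*x^2 + 2*x - 6

Solve f'(x) = 0:
  Factor: 6*x^2 + 2*x - 6 = 2*(3*x^2 + x - 3); 3*x^2 + x - 3 = 0 has no rational roots; quadratic formula: x = (-1 ± √37)/6.
  ⇒ x = -sqrt(37)/6 - 1/6 ≈ -1.1805, -1/6 + sqrt(37)/6 ≈ 0.8471

f''(x) = 12*x + 2
Second-derivative test at each critical point:
  f''(-1.1805) = -12.1655 < 0 → local maximum
  f''(0.8471) = 12.1655 > 0 → local minimum

Critical points: x = -sqrt(37)/6 - 1/6 ≈ -1.1805 (local maximum); x = -1/6 + sqrt(37)/6 ≈ 0.8471 (local minimum)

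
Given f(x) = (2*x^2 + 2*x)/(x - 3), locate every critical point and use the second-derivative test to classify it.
f'(x) = 2*(x^2 - 6*x - 3)/(x^2 - 6*x + 9)

Solve f'(x) = 0:
  f'(x) = 2*(x^2 - 6*x - 3)/(x - 3)^2; the denominator is positive wherever f is defined, so f'(x) = 0 ⇔ 2*x^2 - 12*x - 6 = 0.
  Factor: 2*x^2 - 12*x - 6 = 2*(x^2 - 6*x - 3); x^2 - 6*x - 3 = 0 has no rational roots; quadratic formula: x = (6 ± √48)/2.
  ⇒ x = 3 - 2*sqrt(3) ≈ -0.4641, 3 + 2*sqrt(3) ≈ 6.4641

f''(x) = 48/(x^3 - 9*x^2 + 27*x - 27)
Second-derivative test at each critical point:
  f''(-0.4641) = -1.1547 < 0 → local maximum
  f''(6.4641) = 1.1547 > 0 → local minimum

Critical points: x = 3 - 2*sqrt(3) ≈ -0.4641 (local maximum); x = 3 + 2*sqrt(3) ≈ 6.4641 (local minimum)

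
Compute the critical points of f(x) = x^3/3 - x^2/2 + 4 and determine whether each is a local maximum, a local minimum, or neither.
f'(x) = x*(x - 1)

Solve f'(x) = 0:
  Factor: x^2 - x = x*(x - 1) = 0.
  ⇒ x = 0, 1

f''(x) = 2*x - 1
Second-derivative test at each critical point:
  f''(0) = -1 < 0 → local maximum
  f''(1) = 1 > 0 → local minimum

Critical points: x = 0 (local maximum); x = 1 (local minimum)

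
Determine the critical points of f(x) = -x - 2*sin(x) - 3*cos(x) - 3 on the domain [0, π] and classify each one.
f'(x) = 3*sin(x) - 2*cos(x) - 1

Solve f'(x) = 0 on [0, π]:
  f'(x) = 0 ⇔ 3*sin(x) - 2*cos(x) = 1. Write the left side as R·cos(x + φ) with R = √((-2)² + (-3)²) = sqrt(13), cos φ = -2*sqrt(13)/13, sin φ = -3*sqrt(13)/13; then cos(x + φ) = sqrt(13)/13. Solve for x and keep the solutions lying in [0, π].
  ⇒ x = atan((3 + 4*sqrt(3))/(-2 + 6*sqrt(3))) ≈ 0.8690

f''(x) = 2*sin(x) + 3*cos(x)
Second-derivative test at each critical point:
  f''(0.8690) = 3.4641 > 0 → local minimum

Critical points: x = atan((3 + 4*sqrt(3))/(-2 + 6*sqrt(3))) ≈ 0.8690 (local minimum)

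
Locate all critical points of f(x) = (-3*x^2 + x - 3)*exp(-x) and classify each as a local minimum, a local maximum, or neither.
f'(x) = (3*x^2 - 7*x + 4)*exp(-x)

Solve f'(x) = 0:
  f'(x) = (3*x^2 - 7*x + 4)·exp(-x) and exp(-x) > 0 for every x, so f'(x) = 0 ⇔ 3*x^2 - 7*x + 4 = 0.
  Factor: 3*x^2 - 7*x + 4 = (x - 1)*(3*x - 4) = 0.
  ⇒ x = 1, 4/3

f''(x) = (-3*x^2 + 13*x - 11)*exp(-x)
Second-derivative test at each critical point:
  f''(1) = -0.3679 < 0 → local maximum
  f''(4/3) = 0.2636 > 0 → local minimum

Critical points: x = 1 (local maximum); x = 4/3 (local minimum)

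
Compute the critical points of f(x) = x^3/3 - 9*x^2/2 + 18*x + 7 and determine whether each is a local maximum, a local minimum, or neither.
f'(x) = x^2 - 9*x + 18

Solve f'(x) = 0:
  Factor: x^2 - 9*x + 18 = (x - 6)*(x - 3) = 0.
  ⇒ x = 3, 6

f''(x) = 2*x - 9
Second-derivative test at each critical point:
  f''(3) = -3 < 0 → local maximum
  f''(6) = 3 > 0 → local minimum

Critical points: x = 3 (local maximum); x = 6 (local minimum)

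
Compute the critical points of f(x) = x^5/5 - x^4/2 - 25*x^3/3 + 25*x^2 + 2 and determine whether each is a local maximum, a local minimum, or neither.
f'(x) = x*(x^3 - 2*x^2 - 25*x + 50)

Solve f'(x) = 0:
  Factor: x^4 - 2*x^3 - 25*x^2 + 50*x = x*(x - 5)*(x - 2)*(x + 5) = 0.
  ⇒ x = -5, 0, 2, 5

f''(x) = 4*x^3 - 6*x^2 - 50*x + 50
Second-derivative test at each critical point:
  f''(-5) = -350 < 0 → local maximum
  f''(0) = 50 > 0 → local minimum
  f''(2) = -42 < 0 → local maximum
  f''(5) = 150 > 0 → local minimum

Critical points: x = -5 (local maximum); x = 0 (local minimum); x = 2 (local maximum); x = 5 (local minimum)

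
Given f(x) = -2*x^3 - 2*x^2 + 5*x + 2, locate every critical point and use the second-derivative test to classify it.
f'(x) = -6*x^2 - 4*x + 5

Solve f'(x) = 0:
  6*x^2 + 4*x - 5 = 0 has no rational roots; quadratic formula: x = (-4 ± √136)/12.
  ⇒ x = -sqrt(34)/6 - 1/3 ≈ -1.3052, -1/3 + sqrt(34)/6 ≈ 0.6385

f''(x) = -12*x - 4
Second-derivative test at each critical point:
  f''(-1.3052) = 11.6619 > 0 → local minimum
  f''(0.6385) = -11.6619 < 0 → local maximum

Critical points: x = -sqrt(34)/6 - 1/3 ≈ -1.3052 (local minimum); x = -1/3 + sqrt(34)/6 ≈ 0.6385 (local maximum)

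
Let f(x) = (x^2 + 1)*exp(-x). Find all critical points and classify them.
f'(x) = (-x^2 + 2*x - 1)*exp(-x)

Solve f'(x) = 0:
  f'(x) = (-x^2 + 2*x - 1)·exp(-x) and exp(-x) > 0 for every x, so f'(x) = 0 ⇔ -x^2 + 2*x - 1 = 0.
  Factor: -x^2 + 2*x - 1 = -(x - 1)^2 = 0.
  ⇒ x = 1

f''(x) = (x^2 - 4*x + 3)*exp(-x)
Second-derivative test at each critical point:
  f''(1) = 0, so the second-derivative test is inconclusive; use the first-derivative test: f'(3/4) = -0.0295, f'(5/4) = -0.0179 — f' is negative on both sides (no sign change) → neither a local maximum nor a local minimum

Critical points: x = 1 (neither)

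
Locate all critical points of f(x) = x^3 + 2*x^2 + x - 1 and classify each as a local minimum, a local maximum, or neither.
f'(x) = 3*x^2 + 4*x + 1

Solve f'(x) = 0:
  Factor: 3*x^2 + 4*x + 1 = (x + 1)*(3*x + 1) = 0.
  ⇒ x = -1, -1/3

f''(x) = 6*x + 4
Second-derivative test at each critical point:
  f''(-1) = -2 < 0 → local maximum
  f''(-1/3) = 2 > 0 → local minimum

Critical points: x = -1 (local maximum); x = -1/3 (local minimum)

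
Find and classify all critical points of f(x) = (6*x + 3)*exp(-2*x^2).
f'(x) = 6*(-2*x*(2*x + 1) + 1)*exp(-2*x^2)

Solve f'(x) = 0:
  f'(x) = (-24*x^2 - 12*x + 6)·exp(-2*x^2) and exp(-2*x^2) > 0 for every x, so f'(x) = 0 ⇔ -24*x^2 - 12*x + 6 = 0.
  Factor: -24*x^2 - 12*x + 6 = -6*(4*x^2 + 2*x - 1); 4*x^2 + 2*x - 1 = 0 has no rational roots; quadratic formula: x = (-2 ± √20)/8.
  ⇒ x = -sqrt(5)/4 - 1/4 ≈ -0.8090, -1/4 + sqrt(5)/4 ≈ 0.3090

f''(x) = 12*(4*x^2*(2*x + 1) - 6*x - 1)*exp(-2*x^2)
Second-derivative test at each critical point:
  f''(-0.8090) = 7.2472 > 0 → local minimum
  f''(0.3090) = -22.1678 < 0 → local maximum

Critical points: x = -sqrt(5)/4 - 1/4 ≈ -0.8090 (local minimum); x = -1/4 + sqrt(5)/4 ≈ 0.3090 (local maximum)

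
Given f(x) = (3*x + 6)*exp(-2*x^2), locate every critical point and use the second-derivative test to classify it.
f'(x) = 3*(-4*x*(x + 2) + 1)*exp(-2*x^2)

Solve f'(x) = 0:
  f'(x) = (-12*x^2 - 24*x + 3)·exp(-2*x^2) and exp(-2*x^2) > 0 for every x, so f'(x) = 0 ⇔ -12*x^2 - 24*x + 3 = 0.
  Factor: -12*x^2 - 24*x + 3 = -3*(4*x^2 + 8*x - 1); 4*x^2 + 8*x - 1 = 0 has no rational roots; quadratic formula: x = (-8 ± √80)/8.
  ⇒ x = -sqrt(5)/2 - 1 ≈ -2.1180, -1 + sqrt(5)/2 ≈ 0.1180

f''(x) = 12*(4*x^2*(x + 2) - 3*x - 2)*exp(-2*x^2)
Second-derivative test at each critical point:
  f''(-2.1180) = 0.0034 > 0 → local minimum
  f''(0.1180) = -26.0955 < 0 → local maximum

Critical points: x = -sqrt(5)/2 - 1 ≈ -2.1180 (local minimum); x = -1 + sqrt(5)/2 ≈ 0.1180 (local maximum)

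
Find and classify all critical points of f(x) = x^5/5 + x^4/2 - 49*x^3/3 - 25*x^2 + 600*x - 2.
f'(x) = x^4 + 2*x^3 - 49*x^2 - 50*x + 600

Solve f'(x) = 0:
  Factor: x^4 + 2*x^3 - 49*x^2 - 50*x + 600 = (x - 5)*(x - 4)*(x + 5)*(x + 6) = 0.
  ⇒ x = -6, -5, 4, 5

f''(x) = 4*x^3 + 6*x^2 - 98*x - 50
Second-derivative test at each critical point:
  f''(-6) = -110 < 0 → local maximum
  f''(-5) = 90 > 0 → local minimum
  f''(4) = -90 < 0 → local maximum
  f''(5) = 110 > 0 → local minimum

Critical points: x = -6 (local maximum); x = -5 (local minimum); x = 4 (local maximum); x = 5 (local minimum)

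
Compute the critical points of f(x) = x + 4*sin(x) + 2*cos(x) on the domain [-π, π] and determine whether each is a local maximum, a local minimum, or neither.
f'(x) = -2*sin(x) + 4*cos(x) + 1

Solve f'(x) = 0 on [-π, π]:
  f'(x) = 0 ⇔ -2*sin(x) + 4*cos(x) = -1. Write the left side as R·cos(x + φ) with R = √(4² + 2²) = 2*sqrt(5), cos φ = 2*sqrt(5)/5, sin φ = sqrt(5)/5; then cos(x + φ) = -sqrt(5)/10. Solve for x and keep the solutions lying in [-π, π].
  ⇒ x = -pi + atan((1 - 2*sqrt(19))/(-sqrt(19) - 2)) ≈ -2.2600, atan((1 + 2*sqrt(19))/(-2 + sqrt(19))) ≈ 1.3327

f''(x) = -4*sin(x) - 2*cos(x)
Second-derivative test at each critical point:
  f''(-2.2600) = 4.3589 > 0 → local minimum
  f''(1.3327) = -4.3589 < 0 → local maximum

Critical points: x = -pi + atan((1 - 2*sqrt(19))/(-sqrt(19) - 2)) ≈ -2.2600 (local minimum); x = atan((1 + 2*sqrt(19))/(-2 + sqrt(19))) ≈ 1.3327 (local maximum)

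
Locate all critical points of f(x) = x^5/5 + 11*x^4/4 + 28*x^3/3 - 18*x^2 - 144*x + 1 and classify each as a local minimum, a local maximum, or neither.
f'(x) = x^4 + 11*x^3 + 28*x^2 - 36*x - 144

Solve f'(x) = 0:
  Factor: x^4 + 11*x^3 + 28*x^2 - 36*x - 144 = (x - 2)*(x + 3)*(x + 4)*(x + 6) = 0.
  ⇒ x = -6, -4, -3, 2

f''(x) = 4*x^3 + 33*x^2 + 56*x - 36
Second-derivative test at each critical point:
  f''(-6) = -48 < 0 → local maximum
  f''(-4) = 12 > 0 → local minimum
  f''(-3) = -15 < 0 → local maximum
  f''(2) = 240 > 0 → local minimum

Critical points: x = -6 (local maximum); x = -4 (local minimum); x = -3 (local maximum); x = 2 (local minimum)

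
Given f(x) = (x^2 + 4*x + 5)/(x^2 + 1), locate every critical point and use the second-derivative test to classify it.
f'(x) = 4*(-x^2 - 2*x + 1)/(x^4 + 2*x^2 + 1)

Solve f'(x) = 0:
  f'(x) = -4*(x^2 + 2*x - 1)/(x^2 + 1)^2; the denominator is positive wherever f is defined, so f'(x) = 0 ⇔ -4*x^2 - 8*x + 4 = 0.
  Factor: -4*x^2 - 8*x + 4 = -4*(x^2 + 2*x - 1); x^2 + 2*x - 1 = 0 has no rational roots; quadratic formula: x = (-2 ± √8)/2.
  ⇒ x = -sqrt(2) - 1 ≈ -2.4142, -1 + sqrt(2) ≈ 0.4142

f''(x) = 8*(x^3 + 3*x^2 - 3*x - 1)/(x^6 + 3*x^4 + 3*x^2 + 1)
Second-derivative test at each critical point:
  f''(-2.4142) = 0.2426 > 0 → local minimum
  f''(0.4142) = -8.2426 < 0 → local maximum

Critical points: x = -sqrt(2) - 1 ≈ -2.4142 (local minimum); x = -1 + sqrt(2) ≈ 0.4142 (local maximum)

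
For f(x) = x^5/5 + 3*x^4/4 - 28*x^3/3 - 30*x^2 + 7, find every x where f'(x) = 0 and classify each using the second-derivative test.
f'(x) = x*(x^3 + 3*x^2 - 28*x - 60)

Solve f'(x) = 0:
  Factor: x^4 + 3*x^3 - 28*x^2 - 60*x = x*(x - 5)*(x + 2)*(x + 6) = 0.
  ⇒ x = -6, -2, 0, 5

f''(x) = 4*x^3 + 9*x^2 - 56*x - 60
Second-derivative test at each critical point:
  f''(-6) = -264 < 0 → local maximum
  f''(-2) = 56 > 0 → local minimum
  f''(0) = -60 < 0 → local maximum
  f''(5) = 385 > 0 → local minimum

Critical points: x = -6 (local maximum); x = -2 (local minimum); x = 0 (local maximum); x = 5 (local minimum)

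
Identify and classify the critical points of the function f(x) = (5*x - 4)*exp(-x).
f'(x) = (9 - 5*x)*exp(-x)

Solve f'(x) = 0:
  f'(x) = (9 - 5*x)·exp(-x) and exp(-x) > 0 for every x, so f'(x) = 0 ⇔ 9 - 5*x = 0.
  9 - 5*x = 0.
  ⇒ x = 9/5

f''(x) = (5*x - 14)*exp(-x)
Second-derivative test at each critical point:
  f''(9/5) = -0.8265 < 0 → local maximum

Critical points: x = 9/5 (local maximum)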